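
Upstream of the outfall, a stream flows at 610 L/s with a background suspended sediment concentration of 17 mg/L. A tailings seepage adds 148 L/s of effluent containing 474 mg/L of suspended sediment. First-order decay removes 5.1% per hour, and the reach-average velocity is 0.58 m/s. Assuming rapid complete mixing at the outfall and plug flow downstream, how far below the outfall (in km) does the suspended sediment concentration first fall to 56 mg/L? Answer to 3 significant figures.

25.5 km

After mixing, C = (610.0·17.00 + 148.0·474.0) / 758.0 = 80520/758.0 = 106.2 mg/L.
5.1%/h lost → k = −ln(1 − 0.051) = 0.05235 h⁻¹.
Set 106.2·exp(−k·t) = 56 → t = ln(106.2/56)/k = 44030 s = 12.23 h.
Distance = v·t = 0.58·44030 = 25540 m = 25.54 km.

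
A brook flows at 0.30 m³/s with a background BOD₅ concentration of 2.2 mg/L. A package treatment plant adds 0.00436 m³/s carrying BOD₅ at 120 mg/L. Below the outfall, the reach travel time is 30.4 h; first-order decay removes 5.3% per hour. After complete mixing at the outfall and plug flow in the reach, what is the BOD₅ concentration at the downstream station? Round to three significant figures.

0.743 mg/L

Flow-weighted average: C = (0.3000·2.200 + 0.004360·120.0) / 0.3044 = 1.183/0.3044 = 3.888 mg/L.
5.3%/h lost → k = −ln(1 − 0.053) = 0.05446 h⁻¹.
Decay over the reach: 3.888·exp(−kt) = 3.888·0.1910 = 0.7425 mg/L.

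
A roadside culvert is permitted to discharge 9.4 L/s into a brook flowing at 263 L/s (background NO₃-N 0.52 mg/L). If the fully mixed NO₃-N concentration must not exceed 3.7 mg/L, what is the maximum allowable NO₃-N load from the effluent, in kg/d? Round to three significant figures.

75.3 kg/d

Mass balance at the limit: 263.0·0.5200 + 9.400·Cₑ = 272.4·3.7 → Cₑ = 92.67 mg/L.
9.400 L/s = 0.009400 m³/s. Load = 0.009400 m³/s × 92.67 g/m³ × 86 400 s/d = 75.26 kg/d.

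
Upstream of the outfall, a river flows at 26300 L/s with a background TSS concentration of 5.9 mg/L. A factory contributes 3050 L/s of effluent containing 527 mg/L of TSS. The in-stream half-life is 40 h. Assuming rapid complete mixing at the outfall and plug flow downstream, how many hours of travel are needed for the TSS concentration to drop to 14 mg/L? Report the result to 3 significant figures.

84.0 h

Flow-weighted average: C = (26300·5.900 + 3050·527.0) / 29350 = 1763000/29350 = 60.05 mg/L.
Half-life 40 h → k = ln 2 / 40 = 0.01733 h⁻¹ = 0.4159 d⁻¹.
60.05·exp(−k·t) = 14 → t = ln(60.05/14)/k = 302500 s = 84.03 h.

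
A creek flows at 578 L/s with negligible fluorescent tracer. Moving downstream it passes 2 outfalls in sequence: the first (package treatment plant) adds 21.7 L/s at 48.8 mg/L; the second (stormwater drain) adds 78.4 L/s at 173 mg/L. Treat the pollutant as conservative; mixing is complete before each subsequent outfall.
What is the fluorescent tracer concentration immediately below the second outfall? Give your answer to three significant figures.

After outfall 1: Q = 578.0 + 21.70 = 599.7 L/s; C = (578.0·0 + 21.70·48.80)/599.7 = 1.766 mg/L.
After outfall 2: Q = 599.7 + 78.40 = 678.1 L/s; C = (599.7·1.766 + 78.40·173.0)/678.1 = 21.56 mg/L.

21.6 mg/L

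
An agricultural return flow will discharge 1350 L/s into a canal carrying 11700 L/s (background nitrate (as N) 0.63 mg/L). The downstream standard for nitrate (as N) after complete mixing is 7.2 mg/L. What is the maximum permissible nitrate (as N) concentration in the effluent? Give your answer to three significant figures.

64.1 mg/L

At the limit, (Qr·Cr + Qe·Cₑ)/(Qr + Qe) = 7.2:
Cₑ = (13050·7.2 − 11700·0.6300) / 1350 = 64.14 mg/L.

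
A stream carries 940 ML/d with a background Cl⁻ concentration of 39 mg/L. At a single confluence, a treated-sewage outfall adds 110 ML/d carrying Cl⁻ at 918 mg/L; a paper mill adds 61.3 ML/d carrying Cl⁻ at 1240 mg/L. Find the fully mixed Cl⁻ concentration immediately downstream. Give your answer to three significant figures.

192 mg/L

Mixed concentration C = ΣQC/ΣQ = (940.0·39.00 + 110.0·918.0 + 61.30·1240) / 1111 = 213700/1111 = 192.3 mg/L.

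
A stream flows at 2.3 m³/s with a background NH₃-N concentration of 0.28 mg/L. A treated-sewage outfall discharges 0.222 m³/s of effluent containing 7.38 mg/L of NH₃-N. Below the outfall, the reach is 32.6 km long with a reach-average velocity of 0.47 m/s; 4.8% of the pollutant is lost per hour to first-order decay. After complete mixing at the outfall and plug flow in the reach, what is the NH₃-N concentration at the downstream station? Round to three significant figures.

Flow-weighted average: C = (2.300·0.2800 + 0.2220·7.380) / 2.522 = 2.282/2.522 = 0.9050 mg/L.
Travel time t = 32.6·1000 / 0.47 = 69360 s = 19.27 h.
4.8%/h lost → k = −ln(1 − 0.048) = 0.04919 h⁻¹.
After decay, C = 0.9050 × e^(−kt) = 0.9050 × 0.3876 = 0.3508 mg/L.

0.351 mg/L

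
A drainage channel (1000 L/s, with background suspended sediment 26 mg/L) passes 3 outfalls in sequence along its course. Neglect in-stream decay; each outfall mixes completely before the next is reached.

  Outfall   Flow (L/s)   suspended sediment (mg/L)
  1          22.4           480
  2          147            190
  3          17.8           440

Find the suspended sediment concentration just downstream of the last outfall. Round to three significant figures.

61.1 mg/L

After outfall 1: Q = 1000 + 22.40 = 1022 L/s; C = (1000·26.00 + 22.40·480.0)/1022 = 35.95 mg/L.
After outfall 2: Q = 1022 + 147.0 = 1169 L/s; C = (1022·35.95 + 147.0·190.0)/1169 = 55.31 mg/L.
After outfall 3: Q = 1169 + 17.80 = 1187 L/s; C = (1169·55.31 + 17.80·440.0)/1187 = 61.08 mg/L.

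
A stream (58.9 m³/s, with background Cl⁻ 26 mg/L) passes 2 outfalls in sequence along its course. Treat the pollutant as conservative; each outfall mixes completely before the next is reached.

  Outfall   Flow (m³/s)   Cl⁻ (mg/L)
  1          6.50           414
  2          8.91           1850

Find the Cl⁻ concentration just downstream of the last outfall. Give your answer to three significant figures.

After outfall 1: Q = 58.90 + 6.500 = 65.40 m³/s; C = (58.90·26.00 + 6.500·414.0)/65.40 = 64.56 mg/L.
After outfall 2: Q = 65.40 + 8.910 = 74.31 m³/s; C = (65.40·64.56 + 8.910·1850)/74.31 = 278.6 mg/L.

279 mg/L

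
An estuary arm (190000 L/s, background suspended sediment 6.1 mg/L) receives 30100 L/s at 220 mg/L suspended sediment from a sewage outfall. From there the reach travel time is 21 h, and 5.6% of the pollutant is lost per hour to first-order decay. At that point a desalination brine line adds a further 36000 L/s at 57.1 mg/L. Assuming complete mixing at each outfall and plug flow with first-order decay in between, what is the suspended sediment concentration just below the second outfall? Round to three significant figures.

Conservation of mass: C = (190000·6.100 + 30100·220.0) / 220100 = 7781000/220100 = 35.35 mg/L; combined flow 220100 L/s.
5.6%/h lost → k = −ln(1 − 0.056) = 0.05763 h⁻¹.
After decay, C = 35.35 × e^(−kt) = 35.35 × 0.2981 = 10.54 mg/L.
Second outfall: C = (220100·10.54 + 36000·57.10)/256100 = 17.08 mg/L.

17.1 mg/L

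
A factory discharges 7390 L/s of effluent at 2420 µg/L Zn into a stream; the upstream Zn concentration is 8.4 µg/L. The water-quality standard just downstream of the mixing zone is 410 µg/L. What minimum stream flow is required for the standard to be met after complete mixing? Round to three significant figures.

Set C_mix = 410: (Q·8.400 + 7390·2420) / (Q + 7390) = 410
→ Q = 7390·(2420 − 410)/(410 − 8.400) = 36990 L/s.

37000 L/s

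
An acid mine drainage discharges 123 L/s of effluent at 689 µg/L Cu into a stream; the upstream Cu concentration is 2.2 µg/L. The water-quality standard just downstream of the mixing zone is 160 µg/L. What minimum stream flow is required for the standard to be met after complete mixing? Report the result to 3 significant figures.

412 L/s

Set C_mix = 160: (Q·2.200 + 123.0·689.0) / (Q + 123.0) = 160
→ Q = 123.0·(689.0 − 160)/(160 − 2.200) = 412.3 L/s.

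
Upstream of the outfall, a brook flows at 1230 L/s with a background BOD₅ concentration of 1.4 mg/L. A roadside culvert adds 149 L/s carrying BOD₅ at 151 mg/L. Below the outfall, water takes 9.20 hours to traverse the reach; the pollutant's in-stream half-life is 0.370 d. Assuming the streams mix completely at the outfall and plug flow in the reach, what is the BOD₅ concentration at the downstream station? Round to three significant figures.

8.57 mg/L

Mixed concentration C = ΣQC/ΣQ = (1230·1.400 + 149.0·151.0) / 1379 = 24220/1379 = 17.56 mg/L.
Half-life 0.370 d → k = ln 2 / 0.370 = 1.873 d⁻¹.
Applying C = C₀e^(−kt): 17.56 × 0.4877 = 8.565 mg/L.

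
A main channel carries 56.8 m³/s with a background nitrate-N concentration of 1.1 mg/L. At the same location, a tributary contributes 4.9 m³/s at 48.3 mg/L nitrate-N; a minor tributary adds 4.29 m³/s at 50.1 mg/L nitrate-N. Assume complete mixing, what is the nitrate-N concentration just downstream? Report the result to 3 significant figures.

7.79 mg/L

Conservation of mass: C = (56.80·1.100 + 4.900·48.30 + 4.290·50.10) / 65.99 = 514.1/65.99 = 7.790 mg/L.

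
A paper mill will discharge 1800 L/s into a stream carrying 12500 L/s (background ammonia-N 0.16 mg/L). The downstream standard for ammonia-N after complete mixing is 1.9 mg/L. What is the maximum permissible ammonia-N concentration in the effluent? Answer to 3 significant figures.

14.0 mg/L

At the limit, (Qr·Cr + Qe·Cₑ)/(Qr + Qe) = 1.9:
Cₑ = (14300·1.9 − 12500·0.1600) / 1800 = 13.98 mg/L.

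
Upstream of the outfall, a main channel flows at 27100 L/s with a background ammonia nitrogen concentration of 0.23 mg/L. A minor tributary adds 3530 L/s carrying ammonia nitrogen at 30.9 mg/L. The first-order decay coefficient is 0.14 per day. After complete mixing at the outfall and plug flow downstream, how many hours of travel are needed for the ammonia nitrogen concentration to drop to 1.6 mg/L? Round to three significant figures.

After mixing, C = (27100·0.2300 + 3530·30.90) / 30630 = 115300/30630 = 3.765 mg/L.
3.765·exp(−k·t) = 1.6 → t = ln(3.765/1.6)/k = 528100 s = 146.7 h.

147 h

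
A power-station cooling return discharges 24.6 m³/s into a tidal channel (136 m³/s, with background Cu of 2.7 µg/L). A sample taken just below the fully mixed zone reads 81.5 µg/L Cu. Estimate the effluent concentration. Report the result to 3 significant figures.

Mass balance: 136.0·2.700 + 24.60·Cₑ = 160.6·81.50
→ Cₑ = (160.6·81.50 − 136.0·2.700) / 24.60 = 517.1 µg/L.

517 µg/L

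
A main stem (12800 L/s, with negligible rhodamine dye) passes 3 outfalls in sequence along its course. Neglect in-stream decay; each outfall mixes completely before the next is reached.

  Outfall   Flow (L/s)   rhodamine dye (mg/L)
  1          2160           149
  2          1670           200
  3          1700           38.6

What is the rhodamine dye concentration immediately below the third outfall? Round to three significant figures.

39.4 mg/L

Outfall 1: combined Q = 14960 L/s; C = (12800·0 + 2160·149.0)/14960 = 21.51 mg/L.
Outfall 2: combined Q = 16630 L/s; C = (14960·21.51 + 1670·200.0)/16630 = 39.44 mg/L.
Outfall 3: combined Q = 18330 L/s; C = (16630·39.44 + 1700·38.60)/18330 = 39.36 mg/L.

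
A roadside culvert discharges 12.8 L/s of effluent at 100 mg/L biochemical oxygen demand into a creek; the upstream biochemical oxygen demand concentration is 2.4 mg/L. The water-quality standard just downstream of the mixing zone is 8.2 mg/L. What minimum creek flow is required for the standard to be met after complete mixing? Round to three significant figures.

Set C_mix = 8.2: (Q·2.400 + 12.80·100.0) / (Q + 12.80) = 8.2
→ Q = 12.80·(100.0 − 8.2)/(8.2 − 2.400) = 202.6 L/s.

203 L/s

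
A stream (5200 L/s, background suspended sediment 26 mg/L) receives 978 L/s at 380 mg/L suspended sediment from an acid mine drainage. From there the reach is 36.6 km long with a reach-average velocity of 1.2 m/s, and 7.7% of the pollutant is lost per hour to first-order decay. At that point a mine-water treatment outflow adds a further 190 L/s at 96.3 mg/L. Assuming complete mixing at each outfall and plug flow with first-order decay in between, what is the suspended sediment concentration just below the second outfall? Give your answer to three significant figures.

43.2 mg/L

Flow-weighted average: C = (5200·26.00 + 978.0·380.0) / 6178 = 506800/6178 = 82.04 mg/L; combined flow 6178 L/s.
Travel time t = 36.6·1000 / 1.2 = 30500 s = 8.472 h.
7.7%/h lost → k = −ln(1 − 0.077) = 0.08013 h⁻¹.
Decay over the reach: 82.04·exp(−kt) = 82.04·0.5072 = 41.61 mg/L.
At the second outfall, C = (6178·41.61 + 190.0·96.30) / (6178 + 190.0) = 43.24 mg/L.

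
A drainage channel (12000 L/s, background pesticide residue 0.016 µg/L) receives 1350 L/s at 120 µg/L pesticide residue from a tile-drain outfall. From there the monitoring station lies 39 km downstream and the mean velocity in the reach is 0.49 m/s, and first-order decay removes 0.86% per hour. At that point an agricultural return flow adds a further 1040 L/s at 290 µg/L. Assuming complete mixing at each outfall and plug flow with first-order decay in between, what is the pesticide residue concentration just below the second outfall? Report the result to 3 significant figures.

Conservation of mass: C = (12000·0.01600 + 1350·120.0) / 13350 = 162200/13350 = 12.15 µg/L; combined flow 13350 L/s.
Travel time t = 39·1000 / 0.49 = 79590 s = 22.11 h.
0.86%/h lost → k = −ln(1 − 0.0086) = 0.008637 h⁻¹.
Applying C = C₀e^(−kt): 12.15 × 0.8262 = 10.04 µg/L.
Second outfall: C = (13350·10.04 + 1040·290.0)/14390 = 30.27 µg/L.

30.3 µg/L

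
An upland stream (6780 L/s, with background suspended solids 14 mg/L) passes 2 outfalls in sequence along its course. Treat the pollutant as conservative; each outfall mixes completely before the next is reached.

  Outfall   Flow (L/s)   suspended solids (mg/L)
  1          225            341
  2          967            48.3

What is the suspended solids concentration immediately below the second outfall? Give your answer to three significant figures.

Outfall 1: combined Q = 7005 L/s; C = (6780·14.00 + 225.0·341.0)/7005 = 24.50 mg/L.
Outfall 2: combined Q = 7972 L/s; C = (7005·24.50 + 967.0·48.30)/7972 = 27.39 mg/L.

27.4 mg/L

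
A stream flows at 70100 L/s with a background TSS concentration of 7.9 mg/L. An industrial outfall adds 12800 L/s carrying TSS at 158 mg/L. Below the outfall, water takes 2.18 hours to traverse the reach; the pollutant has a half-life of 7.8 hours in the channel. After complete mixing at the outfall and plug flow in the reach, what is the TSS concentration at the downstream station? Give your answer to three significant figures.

25.6 mg/L

Mass balance: C = (70100·7.900 + 12800·158.0) / 82900 = 2576000/82900 = 31.08 mg/L.
Half-life 7.8 h → k = ln 2 / 7.8 = 0.08887 h⁻¹ = 2.133 d⁻¹.
First-order decay: C = 31.08·exp(−k·t) = 31.08·0.8239 = 25.60 mg/L.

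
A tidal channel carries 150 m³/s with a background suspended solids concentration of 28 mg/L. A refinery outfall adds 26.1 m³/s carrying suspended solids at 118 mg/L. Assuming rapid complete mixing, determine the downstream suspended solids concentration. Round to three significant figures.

41.3 mg/L

Mass balance: C = (150.0·28.00 + 26.10·118.0) / 176.1 = 7280/176.1 = 41.34 mg/L.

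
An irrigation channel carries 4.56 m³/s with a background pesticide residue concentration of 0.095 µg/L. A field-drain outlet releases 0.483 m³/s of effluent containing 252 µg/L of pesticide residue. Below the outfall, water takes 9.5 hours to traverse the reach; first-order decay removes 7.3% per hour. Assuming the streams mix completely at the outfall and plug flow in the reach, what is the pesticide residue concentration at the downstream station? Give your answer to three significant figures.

11.8 µg/L

Flow-weighted average: C = (4.560·0.09500 + 0.4830·252.0) / 5.043 = 122.1/5.043 = 24.22 µg/L.
7.3%/h lost → k = −ln(1 − 0.073) = 0.07580 h⁻¹.
First-order decay: C = 24.22·exp(−k·t) = 24.22·0.4867 = 11.79 µg/L.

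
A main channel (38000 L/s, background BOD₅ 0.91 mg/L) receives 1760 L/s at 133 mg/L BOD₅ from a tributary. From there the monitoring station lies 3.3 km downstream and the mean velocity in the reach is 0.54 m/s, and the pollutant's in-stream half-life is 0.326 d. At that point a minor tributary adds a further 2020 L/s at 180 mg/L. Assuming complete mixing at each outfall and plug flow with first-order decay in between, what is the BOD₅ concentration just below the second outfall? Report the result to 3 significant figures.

14.2 mg/L

Mixed concentration C = ΣQC/ΣQ = (38000·0.9100 + 1760·133.0) / 39760 = 268700/39760 = 6.757 mg/L; combined flow 39760 L/s.
Travel time t = 3.3·1000 / 0.54 = 6111 s = 1.698 h.
Half-life 0.326 d → k = ln 2 / 0.326 = 2.126 d⁻¹.
After decay, C = 6.757 × e^(−kt) = 6.757 × 0.8604 = 5.814 mg/L.
Second outfall: C = (39760·5.814 + 2020·180.0)/41780 = 14.24 mg/L.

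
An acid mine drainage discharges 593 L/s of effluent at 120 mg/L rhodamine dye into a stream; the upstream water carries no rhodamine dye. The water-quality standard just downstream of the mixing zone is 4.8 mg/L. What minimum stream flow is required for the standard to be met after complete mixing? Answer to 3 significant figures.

Set C_mix = 4.8: (Q·0 + 593.0·120.0) / (Q + 593.0) = 4.8
→ Q = 593.0·(120.0 − 4.8)/(4.8 − 0) = 14230 L/s.

14200 L/s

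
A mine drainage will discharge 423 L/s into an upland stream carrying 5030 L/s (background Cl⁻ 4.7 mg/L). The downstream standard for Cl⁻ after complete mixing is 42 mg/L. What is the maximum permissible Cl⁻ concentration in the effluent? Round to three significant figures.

486 mg/L

At the limit, (Qr·Cr + Qe·Cₑ)/(Qr + Qe) = 42:
Cₑ = (5453·42 − 5030·4.700) / 423.0 = 485.5 mg/L.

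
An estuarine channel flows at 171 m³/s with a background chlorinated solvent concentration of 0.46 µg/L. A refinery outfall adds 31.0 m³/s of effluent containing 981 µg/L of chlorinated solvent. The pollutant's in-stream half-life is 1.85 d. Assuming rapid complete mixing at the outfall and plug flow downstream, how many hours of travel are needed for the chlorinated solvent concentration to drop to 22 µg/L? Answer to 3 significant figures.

Mass balance: C = (171.0·0.4600 + 31.00·981.0) / 202.0 = 30490/202.0 = 150.9 µg/L.
Half-life 1.85 d → k = ln 2 / 1.85 = 0.3747 d⁻¹.
150.9·exp(−k·t) = 22 → t = ln(150.9/22)/k = 444100 s = 123.4 h.

123 h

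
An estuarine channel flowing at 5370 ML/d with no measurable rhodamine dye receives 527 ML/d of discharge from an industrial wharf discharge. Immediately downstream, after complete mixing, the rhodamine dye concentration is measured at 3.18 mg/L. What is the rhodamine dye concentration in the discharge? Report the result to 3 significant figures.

Mass balance: 5370·0 + 527.0·Cₑ = 5897·3.180
→ Cₑ = (5897·3.180 − 5370·0) / 527.0 = 35.58 mg/L.

35.6 mg/L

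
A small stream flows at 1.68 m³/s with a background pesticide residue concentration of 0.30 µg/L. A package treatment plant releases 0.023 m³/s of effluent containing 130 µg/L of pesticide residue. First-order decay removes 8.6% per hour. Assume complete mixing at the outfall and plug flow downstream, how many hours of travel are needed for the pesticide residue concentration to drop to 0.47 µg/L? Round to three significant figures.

16.4 h

Mixed concentration C = ΣQC/ΣQ = (1.680·0.3000 + 0.02300·130.0) / 1.703 = 3.494/1.703 = 2.052 µg/L.
8.6%/h lost → k = −ln(1 − 0.086) = 0.08992 h⁻¹.
2.052·exp(−k·t) = 0.47 → t = ln(2.052/0.47)/k = 59000 s = 16.39 h.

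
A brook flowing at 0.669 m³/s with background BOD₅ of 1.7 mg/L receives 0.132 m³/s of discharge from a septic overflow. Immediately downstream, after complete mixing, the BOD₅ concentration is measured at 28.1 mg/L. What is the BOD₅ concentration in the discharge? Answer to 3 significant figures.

Mass balance: 0.6690·1.700 + 0.1320·Cₑ = 0.8010·28.10
→ Cₑ = (0.8010·28.10 − 0.6690·1.700) / 0.1320 = 161.9 mg/L.

162 mg/L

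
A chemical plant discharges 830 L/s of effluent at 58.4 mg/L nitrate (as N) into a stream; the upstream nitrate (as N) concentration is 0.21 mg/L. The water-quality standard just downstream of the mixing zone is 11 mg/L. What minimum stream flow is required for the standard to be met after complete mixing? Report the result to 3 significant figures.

Set C_mix = 11: (Q·0.2100 + 830.0·58.40) / (Q + 830.0) = 11
→ Q = 830.0·(58.40 − 11)/(11 − 0.2100) = 3646 L/s.

3650 L/s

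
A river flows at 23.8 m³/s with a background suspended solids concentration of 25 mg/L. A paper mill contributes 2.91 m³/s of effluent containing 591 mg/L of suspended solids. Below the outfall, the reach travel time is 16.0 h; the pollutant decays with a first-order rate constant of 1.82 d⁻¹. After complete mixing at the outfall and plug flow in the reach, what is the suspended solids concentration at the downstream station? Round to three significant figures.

Flow-weighted average: C = (23.80·25.00 + 2.910·591.0) / 26.71 = 2315/26.71 = 86.66 mg/L.
After decay, C = 86.66 × e^(−kt) = 86.66 × 0.2972 = 25.76 mg/L.

25.8 mg/L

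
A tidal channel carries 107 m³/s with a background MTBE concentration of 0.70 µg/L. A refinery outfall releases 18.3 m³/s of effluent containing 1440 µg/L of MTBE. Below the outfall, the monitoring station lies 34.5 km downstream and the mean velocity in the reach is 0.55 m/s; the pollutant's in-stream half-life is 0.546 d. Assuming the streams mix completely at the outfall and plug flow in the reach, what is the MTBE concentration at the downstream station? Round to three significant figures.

Conservation of mass: C = (107.0·0.7000 + 18.30·1440) / 125.3 = 26430/125.3 = 210.9 µg/L.
Travel time t = 34.5·1000 / 0.55 = 62730 s = 17.42 h.
Half-life 0.546 d → k = ln 2 / 0.546 = 1.270 d⁻¹.
Decay over the reach: 210.9·exp(−kt) = 210.9·0.3979 = 83.91 µg/L.

83.9 µg/L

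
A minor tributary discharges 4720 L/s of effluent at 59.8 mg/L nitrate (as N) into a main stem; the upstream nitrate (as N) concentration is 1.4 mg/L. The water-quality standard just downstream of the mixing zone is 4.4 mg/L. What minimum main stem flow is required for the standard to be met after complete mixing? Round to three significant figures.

87200 L/s

Set C_mix = 4.4: (Q·1.400 + 4720·59.80) / (Q + 4720) = 4.4
→ Q = 4720·(59.80 − 4.4)/(4.4 − 1.400) = 87160 L/s.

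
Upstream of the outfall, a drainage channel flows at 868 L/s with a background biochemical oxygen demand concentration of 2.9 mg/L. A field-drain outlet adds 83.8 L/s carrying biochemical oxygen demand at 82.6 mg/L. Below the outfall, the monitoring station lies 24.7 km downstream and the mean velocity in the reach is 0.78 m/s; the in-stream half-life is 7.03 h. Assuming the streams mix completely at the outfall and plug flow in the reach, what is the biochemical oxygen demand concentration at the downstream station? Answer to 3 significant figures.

4.17 mg/L

Conservation of mass: C = (868.0·2.900 + 83.80·82.60) / 951.8 = 9439/951.8 = 9.917 mg/L.
Travel time t = 24.7·1000 / 0.78 = 31670 s = 8.796 h.
Half-life 7.03 h → k = ln 2 / 7.03 = 0.09860 h⁻¹ = 2.366 d⁻¹.
After decay, C = 9.917 × e^(−kt) = 9.917 × 0.4201 = 4.166 mg/L.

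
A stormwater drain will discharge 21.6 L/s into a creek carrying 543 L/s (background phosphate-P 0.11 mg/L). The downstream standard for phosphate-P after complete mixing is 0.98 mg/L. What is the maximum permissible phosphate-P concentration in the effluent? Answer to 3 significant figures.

22.9 mg/L

At the limit, (Qr·Cr + Qe·Cₑ)/(Qr + Qe) = 0.98:
Cₑ = (564.6·0.98 − 543.0·0.1100) / 21.60 = 22.85 mg/L.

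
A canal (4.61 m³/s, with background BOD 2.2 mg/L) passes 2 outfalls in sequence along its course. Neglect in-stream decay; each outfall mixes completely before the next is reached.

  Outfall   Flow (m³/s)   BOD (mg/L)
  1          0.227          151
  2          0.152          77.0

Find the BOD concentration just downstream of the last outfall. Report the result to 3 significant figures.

Below outfall 1: Q → 4.837 m³/s, C = (4.610·2.200 + 0.2270·151.0)/4.837 = 9.183 mg/L.
Below outfall 2: Q → 4.989 m³/s, C = (4.837·9.183 + 0.1520·77.00)/4.989 = 11.25 mg/L.

11.2 mg/L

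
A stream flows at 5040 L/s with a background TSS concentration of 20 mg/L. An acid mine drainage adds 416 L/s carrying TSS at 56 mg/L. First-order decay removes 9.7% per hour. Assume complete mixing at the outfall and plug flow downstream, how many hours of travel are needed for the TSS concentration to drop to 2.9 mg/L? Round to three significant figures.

20.2 h

After mixing, C = (5040·20.00 + 416.0·56.00) / 5456 = 124100/5456 = 22.74 mg/L.
9.7%/h lost → k = −ln(1 − 0.097) = 0.1020 h⁻¹.
22.74·exp(−k·t) = 2.9 → t = ln(22.74/2.9)/k = 72670 s = 20.19 h.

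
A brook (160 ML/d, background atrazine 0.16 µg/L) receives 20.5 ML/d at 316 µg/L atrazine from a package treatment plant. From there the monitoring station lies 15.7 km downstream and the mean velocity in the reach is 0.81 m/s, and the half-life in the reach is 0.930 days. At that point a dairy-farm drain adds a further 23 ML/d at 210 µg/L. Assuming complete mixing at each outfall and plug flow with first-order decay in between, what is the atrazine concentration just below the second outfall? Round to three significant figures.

50.8 µg/L

Mixed concentration C = ΣQC/ΣQ = (160.0·0.1600 + 20.50·316.0) / 180.5 = 6504/180.5 = 36.03 µg/L; combined flow 180.5 ML/d.
Travel time t = 15.7·1000 / 0.81 = 19380 s = 5.384 h.
Half-life 0.930 d → k = ln 2 / 0.930 = 0.7453 d⁻¹.
Decay over the reach: 36.03·exp(−kt) = 36.03·0.8460 = 30.48 µg/L.
At the second outfall, C = (180.5·30.48 + 23.00·210.0) / (180.5 + 23.00) = 50.77 µg/L.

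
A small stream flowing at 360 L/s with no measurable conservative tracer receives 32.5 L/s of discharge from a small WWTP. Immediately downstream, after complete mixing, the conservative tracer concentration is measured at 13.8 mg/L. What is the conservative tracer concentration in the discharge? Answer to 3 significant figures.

Mass balance: 360.0·0 + 32.50·Cₑ = 392.5·13.80
→ Cₑ = (392.5·13.80 − 360.0·0) / 32.50 = 166.7 mg/L.

167 mg/L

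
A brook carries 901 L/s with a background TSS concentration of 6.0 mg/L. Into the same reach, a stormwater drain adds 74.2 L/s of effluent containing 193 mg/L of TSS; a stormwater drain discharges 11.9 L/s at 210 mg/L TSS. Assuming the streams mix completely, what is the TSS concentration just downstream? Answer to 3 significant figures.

Conservation of mass: C = (901.0·6.000 + 74.20·193.0 + 11.90·210.0) / 987.1 = 22230/987.1 = 22.52 mg/L.

22.5 mg/L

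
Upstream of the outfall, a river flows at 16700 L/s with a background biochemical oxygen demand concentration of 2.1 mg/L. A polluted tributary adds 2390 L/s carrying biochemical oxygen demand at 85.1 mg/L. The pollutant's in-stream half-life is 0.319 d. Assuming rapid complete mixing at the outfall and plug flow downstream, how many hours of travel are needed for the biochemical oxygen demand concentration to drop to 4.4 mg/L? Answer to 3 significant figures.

11.5 h

After mixing, C = (16700·2.100 + 2390·85.10) / 19090 = 238500/19090 = 12.49 mg/L.
Half-life 0.319 d → k = ln 2 / 0.319 = 2.173 d⁻¹.
12.49·exp(−k·t) = 4.4 → t = ln(12.49/4.4)/k = 41490 s = 11.52 h.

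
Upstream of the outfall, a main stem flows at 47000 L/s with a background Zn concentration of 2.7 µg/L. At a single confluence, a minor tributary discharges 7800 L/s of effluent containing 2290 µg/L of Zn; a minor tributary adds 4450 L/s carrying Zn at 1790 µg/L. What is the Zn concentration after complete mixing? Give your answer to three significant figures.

Mixed concentration C = ΣQC/ΣQ = (47000·2.700 + 7800·2290 + 4450·1790) / 59250 = 25950000/59250 = 438.0 µg/L.

438 µg/L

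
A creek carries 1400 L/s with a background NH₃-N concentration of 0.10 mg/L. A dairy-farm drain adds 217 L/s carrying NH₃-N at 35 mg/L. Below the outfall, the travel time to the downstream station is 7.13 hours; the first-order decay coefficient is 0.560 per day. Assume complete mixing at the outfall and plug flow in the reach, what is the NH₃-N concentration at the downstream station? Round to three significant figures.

Mass balance: C = (1400·0.1000 + 217.0·35.00) / 1617 = 7735/1617 = 4.784 mg/L.
First-order decay: C = 4.784·exp(−k·t) = 4.784·0.8467 = 4.050 mg/L.

4.05 mg/L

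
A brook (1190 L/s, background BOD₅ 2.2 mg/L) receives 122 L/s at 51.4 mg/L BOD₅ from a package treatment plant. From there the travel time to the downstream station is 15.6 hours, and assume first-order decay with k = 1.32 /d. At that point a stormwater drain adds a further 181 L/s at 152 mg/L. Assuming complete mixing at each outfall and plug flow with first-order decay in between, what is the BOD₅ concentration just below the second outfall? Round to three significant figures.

Mixed concentration C = ΣQC/ΣQ = (1190·2.200 + 122.0·51.40) / 1312 = 8889/1312 = 6.775 mg/L; combined flow 1312 L/s.
Decay over the reach: 6.775·exp(−kt) = 6.775·0.4240 = 2.873 mg/L.
Second outfall: C = (1312·2.873 + 181.0·152.0)/1493 = 20.95 mg/L.

21.0 mg/L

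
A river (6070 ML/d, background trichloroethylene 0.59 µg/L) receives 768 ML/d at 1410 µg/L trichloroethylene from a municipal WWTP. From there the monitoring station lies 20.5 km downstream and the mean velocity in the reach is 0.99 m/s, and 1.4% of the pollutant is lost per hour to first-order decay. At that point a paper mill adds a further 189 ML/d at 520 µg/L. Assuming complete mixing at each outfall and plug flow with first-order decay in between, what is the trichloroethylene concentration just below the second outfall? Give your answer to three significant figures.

157 µg/L

After mixing, C = (6070·0.5900 + 768.0·1410) / 6838 = 1086000/6838 = 158.9 µg/L; combined flow 6838 ML/d.
Travel time t = 20.5·1000 / 0.99 = 20710 s = 5.752 h.
1.4%/h lost → k = −ln(1 − 0.014) = 0.01410 h⁻¹.
After decay, C = 158.9 × e^(−kt) = 158.9 × 0.9221 = 146.5 µg/L.
Second outfall: C = (6838·146.5 + 189.0·520.0)/7027 = 156.6 µg/L.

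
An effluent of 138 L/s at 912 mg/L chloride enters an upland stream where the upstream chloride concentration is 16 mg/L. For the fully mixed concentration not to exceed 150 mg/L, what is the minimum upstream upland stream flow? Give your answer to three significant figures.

785 L/s

Set C_mix = 150: (Q·16.00 + 138.0·912.0) / (Q + 138.0) = 150
→ Q = 138.0·(912.0 − 150)/(150 − 16.00) = 784.7 L/s.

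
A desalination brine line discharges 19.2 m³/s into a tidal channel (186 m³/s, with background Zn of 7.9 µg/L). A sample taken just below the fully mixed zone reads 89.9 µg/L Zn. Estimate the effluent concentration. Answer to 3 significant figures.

Mass balance: 186.0·7.900 + 19.20·Cₑ = 205.2·89.90
→ Cₑ = (205.2·89.90 − 186.0·7.900) / 19.20 = 884.3 µg/L.

884 µg/L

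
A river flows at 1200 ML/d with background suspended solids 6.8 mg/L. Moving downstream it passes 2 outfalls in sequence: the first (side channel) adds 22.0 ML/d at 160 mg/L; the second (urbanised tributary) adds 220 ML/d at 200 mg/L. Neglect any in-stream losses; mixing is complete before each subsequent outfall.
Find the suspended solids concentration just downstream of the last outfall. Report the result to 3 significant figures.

38.6 mg/L

Outfall 1: combined Q = 1222 ML/d; C = (1200·6.800 + 22.00·160.0)/1222 = 9.558 mg/L.
Outfall 2: combined Q = 1442 ML/d; C = (1222·9.558 + 220.0·200.0)/1442 = 38.61 mg/L.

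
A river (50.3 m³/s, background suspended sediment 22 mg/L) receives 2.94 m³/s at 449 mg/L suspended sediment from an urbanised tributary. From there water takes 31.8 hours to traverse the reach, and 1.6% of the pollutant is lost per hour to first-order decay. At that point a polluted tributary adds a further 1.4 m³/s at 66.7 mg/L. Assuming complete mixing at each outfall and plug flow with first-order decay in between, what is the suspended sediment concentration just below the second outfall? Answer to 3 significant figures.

After mixing, C = (50.30·22.00 + 2.940·449.0) / 53.24 = 2427/53.24 = 45.58 mg/L; combined flow 53.24 m³/s.
1.6%/h lost → k = −ln(1 − 0.016) = 0.01613 h⁻¹.
After decay, C = 45.58 × e^(−kt) = 45.58 × 0.5987 = 27.29 mg/L.
At the second outfall, C = (53.24·27.29 + 1.400·66.70) / (53.24 + 1.400) = 28.30 mg/L.

28.3 mg/L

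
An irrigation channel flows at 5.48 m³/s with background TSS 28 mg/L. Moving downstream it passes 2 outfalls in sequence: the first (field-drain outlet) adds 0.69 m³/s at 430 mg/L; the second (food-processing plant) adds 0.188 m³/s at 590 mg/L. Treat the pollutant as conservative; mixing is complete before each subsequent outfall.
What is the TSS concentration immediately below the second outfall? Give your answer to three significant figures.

Below outfall 1: Q → 6.170 m³/s, C = (5.480·28.00 + 0.6900·430.0)/6.170 = 72.96 mg/L.
Below outfall 2: Q → 6.358 m³/s, C = (6.170·72.96 + 0.1880·590.0)/6.358 = 88.24 mg/L.

88.2 mg/L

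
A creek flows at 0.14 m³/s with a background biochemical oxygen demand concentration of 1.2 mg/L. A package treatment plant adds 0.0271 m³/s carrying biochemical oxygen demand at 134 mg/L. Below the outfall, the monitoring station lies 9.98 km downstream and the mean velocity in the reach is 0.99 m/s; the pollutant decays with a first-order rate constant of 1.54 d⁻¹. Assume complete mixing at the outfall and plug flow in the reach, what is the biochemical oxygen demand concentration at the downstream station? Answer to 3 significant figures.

19.0 mg/L

After mixing, C = (0.1400·1.200 + 0.02710·134.0) / 0.1671 = 3.799/0.1671 = 22.74 mg/L.
Travel time t = 9.98·1000 / 0.99 = 10080 s = 2.800 h.
First-order decay: C = 22.74·exp(−k·t) = 22.74·0.8355 = 19.00 mg/L.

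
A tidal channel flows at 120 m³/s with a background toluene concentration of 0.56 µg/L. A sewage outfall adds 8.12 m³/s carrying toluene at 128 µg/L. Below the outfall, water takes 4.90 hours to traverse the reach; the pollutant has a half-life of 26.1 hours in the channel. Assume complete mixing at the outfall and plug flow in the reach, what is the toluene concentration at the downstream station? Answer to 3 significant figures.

7.58 µg/L

Mixed concentration C = ΣQC/ΣQ = (120.0·0.5600 + 8.120·128.0) / 128.1 = 1107/128.1 = 8.637 µg/L.
Half-life 26.1 h → k = ln 2 / 26.1 = 0.02656 h⁻¹ = 0.6374 d⁻¹.
First-order decay: C = 8.637·exp(−k·t) = 8.637·0.8780 = 7.583 µg/L.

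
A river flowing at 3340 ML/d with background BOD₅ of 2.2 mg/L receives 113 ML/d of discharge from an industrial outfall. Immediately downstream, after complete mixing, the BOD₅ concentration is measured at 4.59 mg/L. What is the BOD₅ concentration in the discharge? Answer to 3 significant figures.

75.2 mg/L

Mass balance: 3340·2.200 + 113.0·Cₑ = 3453·4.590
→ Cₑ = (3453·4.590 − 3340·2.200) / 113.0 = 75.23 mg/L.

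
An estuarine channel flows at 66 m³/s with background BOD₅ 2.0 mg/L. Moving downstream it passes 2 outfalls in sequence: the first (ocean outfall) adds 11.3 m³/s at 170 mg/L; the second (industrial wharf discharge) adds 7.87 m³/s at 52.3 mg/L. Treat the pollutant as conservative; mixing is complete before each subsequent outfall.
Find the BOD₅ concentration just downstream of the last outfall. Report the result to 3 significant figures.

28.9 mg/L

After outfall 1: Q = 66.00 + 11.30 = 77.30 m³/s; C = (66.00·2.000 + 11.30·170.0)/77.30 = 26.56 mg/L.
After outfall 2: Q = 77.30 + 7.870 = 85.17 m³/s; C = (77.30·26.56 + 7.870·52.30)/85.17 = 28.94 mg/L.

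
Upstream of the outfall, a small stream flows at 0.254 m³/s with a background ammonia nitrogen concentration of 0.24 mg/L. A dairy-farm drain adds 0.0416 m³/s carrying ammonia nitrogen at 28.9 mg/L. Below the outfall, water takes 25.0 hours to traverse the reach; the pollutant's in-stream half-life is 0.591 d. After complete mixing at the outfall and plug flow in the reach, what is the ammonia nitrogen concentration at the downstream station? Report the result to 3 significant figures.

Mixed concentration C = ΣQC/ΣQ = (0.2540·0.2400 + 0.04160·28.90) / 0.2956 = 1.263/0.2956 = 4.273 mg/L.
Half-life 0.591 d → k = ln 2 / 0.591 = 1.173 d⁻¹.
After decay, C = 4.273 × e^(−kt) = 4.273 × 0.2947 = 1.259 mg/L.

1.26 mg/L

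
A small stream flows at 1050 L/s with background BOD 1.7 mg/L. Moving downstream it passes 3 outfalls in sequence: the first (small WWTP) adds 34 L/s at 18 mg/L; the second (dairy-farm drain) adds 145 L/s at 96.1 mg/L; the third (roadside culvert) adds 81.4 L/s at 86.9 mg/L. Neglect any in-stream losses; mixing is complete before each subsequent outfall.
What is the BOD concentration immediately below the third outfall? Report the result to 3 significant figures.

Outfall 1: combined Q = 1084 L/s; C = (1050·1.700 + 34.00·18.00)/1084 = 2.211 mg/L.
Outfall 2: combined Q = 1229 L/s; C = (1084·2.211 + 145.0·96.10)/1229 = 13.29 mg/L.
Outfall 3: combined Q = 1310 L/s; C = (1229·13.29 + 81.40·86.90)/1310 = 17.86 mg/L.

17.9 mg/L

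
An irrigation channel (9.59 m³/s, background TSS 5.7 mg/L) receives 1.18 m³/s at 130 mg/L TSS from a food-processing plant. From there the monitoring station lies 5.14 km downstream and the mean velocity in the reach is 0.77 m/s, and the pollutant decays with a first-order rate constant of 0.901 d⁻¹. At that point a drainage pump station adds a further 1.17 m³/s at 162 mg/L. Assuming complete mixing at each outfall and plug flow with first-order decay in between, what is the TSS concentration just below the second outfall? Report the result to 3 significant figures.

32.1 mg/L

Flow-weighted average: C = (9.590·5.700 + 1.180·130.0) / 10.77 = 208.1/10.77 = 19.32 mg/L; combined flow 10.77 m³/s.
Travel time t = 5.14·1000 / 0.77 = 6675 s = 1.854 h.
Decay over the reach: 19.32·exp(−kt) = 19.32·0.9328 = 18.02 mg/L.
Second outfall: C = (10.77·18.02 + 1.170·162.0)/11.94 = 32.13 mg/L.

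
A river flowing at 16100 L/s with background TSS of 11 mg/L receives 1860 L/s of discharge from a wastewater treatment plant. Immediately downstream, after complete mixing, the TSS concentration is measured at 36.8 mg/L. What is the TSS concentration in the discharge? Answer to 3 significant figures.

Mass balance: 16100·11.00 + 1860·Cₑ = 17960·36.80
→ Cₑ = (17960·36.80 − 16100·11.00) / 1860 = 260.1 mg/L.

260 mg/L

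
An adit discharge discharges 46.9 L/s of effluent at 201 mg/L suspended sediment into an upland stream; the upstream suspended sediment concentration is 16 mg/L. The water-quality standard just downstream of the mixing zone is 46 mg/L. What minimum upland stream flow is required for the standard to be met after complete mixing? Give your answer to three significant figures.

Set C_mix = 46: (Q·16.00 + 46.90·201.0) / (Q + 46.90) = 46
→ Q = 46.90·(201.0 − 46)/(46 − 16.00) = 242.3 L/s.

242 L/s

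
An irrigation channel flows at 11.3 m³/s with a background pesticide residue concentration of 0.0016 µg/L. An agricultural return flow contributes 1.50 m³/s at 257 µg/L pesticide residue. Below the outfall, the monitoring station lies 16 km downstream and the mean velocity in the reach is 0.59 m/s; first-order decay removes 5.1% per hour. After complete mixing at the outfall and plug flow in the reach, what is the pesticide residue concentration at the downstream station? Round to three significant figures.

20.3 µg/L

After mixing, C = (11.30·0.001600 + 1.500·257.0) / 12.80 = 385.5/12.80 = 30.12 µg/L.
Travel time t = 16·1000 / 0.59 = 27120 s = 7.533 h.
5.1%/h lost → k = −ln(1 − 0.051) = 0.05235 h⁻¹.
Decay over the reach: 30.12·exp(−kt) = 30.12·0.6741 = 20.30 µg/L.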